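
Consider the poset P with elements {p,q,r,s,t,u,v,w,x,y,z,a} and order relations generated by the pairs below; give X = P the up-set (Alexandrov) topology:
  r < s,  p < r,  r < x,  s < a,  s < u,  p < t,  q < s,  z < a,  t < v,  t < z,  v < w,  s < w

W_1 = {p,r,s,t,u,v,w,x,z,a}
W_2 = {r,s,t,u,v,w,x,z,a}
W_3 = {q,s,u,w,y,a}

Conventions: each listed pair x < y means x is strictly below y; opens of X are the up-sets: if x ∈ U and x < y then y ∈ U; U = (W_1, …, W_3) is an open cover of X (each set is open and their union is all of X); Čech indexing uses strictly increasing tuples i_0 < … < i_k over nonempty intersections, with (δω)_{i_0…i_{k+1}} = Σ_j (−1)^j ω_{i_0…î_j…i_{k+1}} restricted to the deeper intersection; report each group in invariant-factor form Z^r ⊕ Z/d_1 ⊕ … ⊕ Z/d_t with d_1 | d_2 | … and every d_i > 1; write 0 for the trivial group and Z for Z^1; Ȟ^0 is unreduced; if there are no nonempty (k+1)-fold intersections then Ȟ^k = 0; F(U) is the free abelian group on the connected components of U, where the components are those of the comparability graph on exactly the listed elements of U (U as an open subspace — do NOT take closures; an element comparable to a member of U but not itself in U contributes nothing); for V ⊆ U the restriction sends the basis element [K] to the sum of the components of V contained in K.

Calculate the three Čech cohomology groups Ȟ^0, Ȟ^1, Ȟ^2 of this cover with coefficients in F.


Ȟ^0(U;F) ≅ Z^2, Ȟ^1(U;F) ≅ 0 and Ȟ^2(U;F) ≅ 0

intersection data:
  W12={r,s,t,u,v,w,x,z,a} W13={s,u,w,a} W23={s,u,w,a}
  W123={s,u,w,a}
components per intersection:
  W1: {p,r,s,t,u,v,w,x,z,a}
  W2: {r,s,t,u,v,w,x,z,a}
  W3: {q,s,u,w,a} {y}
  W12: {r,s,t,u,v,w,x,z,a}
  W13: {s,u,w,a}
  W23: {s,u,w,a}
  W123: {s,u,w,a}
C dims 4,3,1; δ0: rk 2, SNF 1^2; δ1: rk 1, SNF 1^1
Ȟ^0 = (4 − 2) − 0 = 2, so Ȟ^0 ≅ Z^2
Ȟ^1 = (3 − 1) − 2 = 0, so Ȟ^1 ≅ 0
Ȟ^2 = (1 − 0) − 1 = 0, so Ȟ^2 ≅ 0


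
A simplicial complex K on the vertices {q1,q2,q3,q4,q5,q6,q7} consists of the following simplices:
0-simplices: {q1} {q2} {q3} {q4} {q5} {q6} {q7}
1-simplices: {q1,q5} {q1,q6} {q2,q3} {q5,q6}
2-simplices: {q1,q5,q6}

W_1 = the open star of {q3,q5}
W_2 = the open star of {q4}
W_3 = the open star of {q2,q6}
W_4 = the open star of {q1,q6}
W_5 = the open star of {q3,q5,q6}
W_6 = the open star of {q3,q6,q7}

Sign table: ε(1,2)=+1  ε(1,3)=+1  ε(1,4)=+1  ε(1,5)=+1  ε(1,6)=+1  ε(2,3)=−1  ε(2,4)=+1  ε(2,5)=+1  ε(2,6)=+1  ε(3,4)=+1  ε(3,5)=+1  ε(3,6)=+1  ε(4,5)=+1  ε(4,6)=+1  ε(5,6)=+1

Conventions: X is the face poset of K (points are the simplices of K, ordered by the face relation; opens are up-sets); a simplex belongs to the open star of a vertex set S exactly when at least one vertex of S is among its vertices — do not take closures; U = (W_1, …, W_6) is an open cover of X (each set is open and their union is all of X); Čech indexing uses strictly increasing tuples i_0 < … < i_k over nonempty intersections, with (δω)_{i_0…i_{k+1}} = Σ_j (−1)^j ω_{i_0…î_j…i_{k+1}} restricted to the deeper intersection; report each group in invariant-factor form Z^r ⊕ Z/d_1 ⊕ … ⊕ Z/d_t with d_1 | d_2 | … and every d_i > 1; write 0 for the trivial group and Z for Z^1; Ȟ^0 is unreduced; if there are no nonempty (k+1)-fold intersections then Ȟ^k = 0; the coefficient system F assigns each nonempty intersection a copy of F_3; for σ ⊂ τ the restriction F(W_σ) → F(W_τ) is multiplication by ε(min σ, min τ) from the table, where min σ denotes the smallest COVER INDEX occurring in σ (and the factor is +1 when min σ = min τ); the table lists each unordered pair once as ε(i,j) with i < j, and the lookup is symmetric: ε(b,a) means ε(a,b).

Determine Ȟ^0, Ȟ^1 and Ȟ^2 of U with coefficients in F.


nonempty intersections:
  W1={{q3},{q5},{q1,q5},{q2,q3},{q5,q6},{q1,q5,q6}} W2={{q4}} W3={{q2},{q6},{q1,q6},{q2,q3},{q5,q6},{q1,q5,q6}} W4={{q1},{q6},{q1,q5},{q1,q6},{q5,q6},{q1,q5,q6}} W5={{q3},{q5},{q6},{q1,q5},{q1,q6},{q2,q3},{q5,q6},{q1,q5,q6}} W6={{q3},{q6},{q7},{q1,q6},{q2,q3},{q5,q6},{q1,q5,q6}}
  W13={{q2,q3},{q5,q6},{q1,q5,q6}} W14={{q1,q5},{q5,q6},{q1,q5,q6}} W15={{q3},{q5},{q1,q5},{q2,q3},{q5,q6},{q1,q5,q6}} W16={{q3},{q2,q3},{q5,q6},{q1,q5,q6}} W34={{q6},{q1,q6},{q5,q6},{q1,q5,q6}} W35={{q6},{q1,q6},{q2,q3},{q5,q6},{q1,q5,q6}} W36={{q6},{q1,q6},{q2,q3},{q5,q6},{q1,q5,q6}} W45={{q6},{q1,q5},{q1,q6},{q5,q6},{q1,q5,q6}} W46={{q6},{q1,q6},{q5,q6},{q1,q5,q6}} W56={{q3},{q6},{q1,q6},{q2,q3},{q5,q6},{q1,q5,q6}}
  W134={{q5,q6},{q1,q5,q6}} W135={{q2,q3},{q5,q6},{q1,q5,q6}} W136={{q2,q3},{q5,q6},{q1,q5,q6}} W145={{q1,q5},{q5,q6},{q1,q5,q6}} W146={{q5,q6},{q1,q5,q6}} W156={{q3},{q2,q3},{q5,q6},{q1,q5,q6}} W345={{q6},{q1,q6},{q5,q6},{q1,q5,q6}} W346={{q6},{q1,q6},{q5,q6},{q1,q5,q6}} W356={{q6},{q1,q6},{q2,q3},{q5,q6},{q1,q5,q6}} W456={{q6},{q1,q6},{q5,q6},{q1,q5,q6}}
  W1345={{q5,q6},{q1,q5,q6}} W1346={{q5,q6},{q1,q5,q6}} W1356={{q2,q3},{q5,q6},{q1,q5,q6}} W1456={{q5,q6},{q1,q5,q6}} W3456={{q6},{q1,q6},{q5,q6},{q1,q5,q6}}
  W13456={{q5,q6},{q1,q5,q6}}
C dims 6,10,10,5; δ0: rk_F3 4; δ1: rk_F3 6; δ2: rk_F3 4
Ȟ^0: (6−4)−0=2 ⇒ Z/3 ⊕ Z/3
Ȟ^1: (10−6)−4=0 ⇒ 0
Ȟ^2: (10−4)−6=0 ⇒ 0

Ȟ^0(U;F) ≅ Z/3 ⊕ Z/3, Ȟ^1(U;F) ≅ 0, Ȟ^2(U;F) ≅ 0


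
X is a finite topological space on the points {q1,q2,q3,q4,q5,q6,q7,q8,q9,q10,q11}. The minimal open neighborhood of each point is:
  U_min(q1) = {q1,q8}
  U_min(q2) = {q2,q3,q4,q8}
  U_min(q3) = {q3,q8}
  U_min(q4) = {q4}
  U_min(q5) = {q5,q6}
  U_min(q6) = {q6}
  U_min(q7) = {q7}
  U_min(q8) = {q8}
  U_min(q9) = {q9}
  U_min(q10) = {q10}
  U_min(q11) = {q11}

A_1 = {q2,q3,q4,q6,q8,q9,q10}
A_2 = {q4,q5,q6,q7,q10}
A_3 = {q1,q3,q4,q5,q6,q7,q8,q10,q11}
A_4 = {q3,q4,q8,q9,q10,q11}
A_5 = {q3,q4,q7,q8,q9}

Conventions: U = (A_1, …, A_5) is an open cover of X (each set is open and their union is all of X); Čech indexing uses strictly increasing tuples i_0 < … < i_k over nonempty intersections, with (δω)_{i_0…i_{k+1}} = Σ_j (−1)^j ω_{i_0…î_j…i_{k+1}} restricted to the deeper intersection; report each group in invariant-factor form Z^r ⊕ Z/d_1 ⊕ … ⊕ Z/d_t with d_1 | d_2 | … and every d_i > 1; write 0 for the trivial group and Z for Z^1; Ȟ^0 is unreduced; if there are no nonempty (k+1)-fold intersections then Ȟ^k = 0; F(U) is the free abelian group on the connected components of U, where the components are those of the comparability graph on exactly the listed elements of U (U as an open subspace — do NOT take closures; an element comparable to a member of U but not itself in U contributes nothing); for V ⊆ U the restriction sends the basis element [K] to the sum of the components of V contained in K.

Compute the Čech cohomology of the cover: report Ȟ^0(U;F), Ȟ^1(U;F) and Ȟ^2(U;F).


Ȟ^0 ≅ Z^6; Ȟ^1 ≅ 0; Ȟ^2 ≅ 0

nerve simplices:
  A12={q4,q6,q10} A13={q3,q4,q6,q8,q10} A14={q3,q4,q8,q9,q10} A15={q3,q4,q8,q9} A23={q4,q5,q6,q7,q10} A24={q4,q10} A25={q4,q7} A34={q3,q4,q8,q10,q11} A35={q3,q4,q7,q8} A45={q3,q4,q8,q9}
  A123={q4,q6,q10} A124={q4,q10} A125={q4} A134={q3,q4,q8,q10} A135={q3,q4,q8} A145={q3,q4,q8,q9} A234={q4,q10} A235={q4,q7} A245={q4} A345={q3,q4,q8}
  A1234={q4,q10} A1235={q4} A1245={q4} A1345={q3,q4,q8} A2345={q4}
  A12345={q4}
components per intersection:
  A1: {q2,q3,q4,q8} {q6} {q9} {q10}
  A2: {q4} {q5,q6} {q7} {q10}
  A3: {q1,q3,q8} {q4} {q5,q6} {q7} {q10} {q11}
  A4: {q3,q8} {q4} {q9} {q10} {q11}
  A5: {q3,q8} {q4} {q7} {q9}
  A12: {q4} {q6} {q10}
  A13: {q3,q8} {q4} {q6} {q10}
  A14: {q3,q8} {q4} {q9} {q10}
  A15: {q3,q8} {q4} {q9}
  A23: {q4} {q5,q6} {q7} {q10}
  A24: {q4} {q10}
  A25: {q4} {q7}
  A34: {q3,q8} {q4} {q10} {q11}
  A35: {q3,q8} {q4} {q7}
  A45: {q3,q8} {q4} {q9}
  A123: {q4} {q6} {q10}
  A124: {q4} {q10}
  A125: {q4}
  A134: {q3,q8} {q4} {q10}
  A135: {q3,q8} {q4}
  A145: {q3,q8} {q4} {q9}
  A234: {q4} {q10}
  A235: {q4} {q7}
  A245: {q4}
  A345: {q3,q8} {q4}
  A1234: {q4} {q10}
  A1235: {q4}
  A1245: {q4}
  A1345: {q3,q8} {q4}
  A2345: {q4}
  A12345: {q4}
C dims 23,32,21,7; δ0: rk 17, SNF 1^17; δ1: rk 15, SNF 1^15; δ2: rk 6, SNF 1^6
degree 0: 23−17−0 = 6 → Ȟ^0 ≅ Z^6
degree 1: 32−15−17 = 0 → Ȟ^1 ≅ 0
degree 2: 21−6−15 = 0 → Ȟ^2 ≅ 0


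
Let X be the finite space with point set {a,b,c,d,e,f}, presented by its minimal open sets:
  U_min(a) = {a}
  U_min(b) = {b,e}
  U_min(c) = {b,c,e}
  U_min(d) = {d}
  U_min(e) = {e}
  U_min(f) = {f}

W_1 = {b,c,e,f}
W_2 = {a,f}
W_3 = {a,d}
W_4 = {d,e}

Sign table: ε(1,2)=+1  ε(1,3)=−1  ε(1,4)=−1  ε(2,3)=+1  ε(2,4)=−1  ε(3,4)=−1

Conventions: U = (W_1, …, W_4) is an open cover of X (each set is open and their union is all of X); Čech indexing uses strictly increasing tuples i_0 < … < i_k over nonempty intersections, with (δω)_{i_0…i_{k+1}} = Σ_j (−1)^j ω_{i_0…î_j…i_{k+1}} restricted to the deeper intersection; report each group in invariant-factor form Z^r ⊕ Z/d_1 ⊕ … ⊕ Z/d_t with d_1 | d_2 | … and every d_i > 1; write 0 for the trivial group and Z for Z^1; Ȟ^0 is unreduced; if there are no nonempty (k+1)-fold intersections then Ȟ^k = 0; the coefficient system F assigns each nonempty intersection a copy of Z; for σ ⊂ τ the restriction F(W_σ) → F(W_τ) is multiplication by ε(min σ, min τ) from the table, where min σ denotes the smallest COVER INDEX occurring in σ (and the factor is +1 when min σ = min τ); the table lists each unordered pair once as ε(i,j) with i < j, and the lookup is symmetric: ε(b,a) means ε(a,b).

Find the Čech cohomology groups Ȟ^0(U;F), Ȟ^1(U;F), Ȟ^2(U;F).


Ȟ^0 ≅ Z; Ȟ^1 ≅ Z; Ȟ^2 ≅ 0

nerve of the cover:
  W12={f} W14={e} W23={a} W34={d}
C dims 4,4; δ0: rk 3, SNF 1^3
Ȟ^0 = (4 − 3) − 0 = 1, so Ȟ^0 ≅ Z
Ȟ^1 = (4 − 0) − 3 = 1, so Ȟ^1 ≅ Z
Ȟ^2 = (0 − 0) − 0 = 0, so Ȟ^2 ≅ 0


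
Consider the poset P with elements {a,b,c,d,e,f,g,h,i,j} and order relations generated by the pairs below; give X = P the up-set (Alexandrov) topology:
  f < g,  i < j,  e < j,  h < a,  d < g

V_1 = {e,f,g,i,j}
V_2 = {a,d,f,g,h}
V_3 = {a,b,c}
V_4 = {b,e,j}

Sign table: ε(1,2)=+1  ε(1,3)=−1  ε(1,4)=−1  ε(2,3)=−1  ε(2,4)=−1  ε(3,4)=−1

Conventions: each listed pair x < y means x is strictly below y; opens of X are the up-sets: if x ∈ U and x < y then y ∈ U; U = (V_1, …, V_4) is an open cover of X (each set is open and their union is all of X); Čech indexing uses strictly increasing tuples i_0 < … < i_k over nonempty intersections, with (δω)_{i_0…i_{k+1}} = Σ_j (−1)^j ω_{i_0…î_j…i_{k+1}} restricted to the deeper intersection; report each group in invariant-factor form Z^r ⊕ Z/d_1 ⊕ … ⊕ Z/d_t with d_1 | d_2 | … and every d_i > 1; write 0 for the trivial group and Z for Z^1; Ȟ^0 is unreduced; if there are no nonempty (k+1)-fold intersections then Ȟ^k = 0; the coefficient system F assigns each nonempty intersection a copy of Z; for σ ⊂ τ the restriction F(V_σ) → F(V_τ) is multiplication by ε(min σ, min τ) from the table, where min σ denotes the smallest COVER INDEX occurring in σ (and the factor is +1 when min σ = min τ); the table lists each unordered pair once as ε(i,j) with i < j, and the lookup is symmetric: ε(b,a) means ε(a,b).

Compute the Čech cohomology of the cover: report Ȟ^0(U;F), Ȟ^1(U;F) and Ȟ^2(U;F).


nonempty intersections:
  V12={f,g} V14={e,j} V23={a} V34={b}
C dims 4,4; δ0: rk 4, SNF 1^3·2
Ȟ^0: (4−4)−0=0 ⇒ 0
Ȟ^1: (4−0)−4=0 plus torsion [2] ⇒ Z/2
Ȟ^2: (0−0)−0=0 ⇒ 0

Ȟ^0(U;F) ≅ 0,  Ȟ^1(U;F) ≅ Z/2,  Ȟ^2(U;F) ≅ 0


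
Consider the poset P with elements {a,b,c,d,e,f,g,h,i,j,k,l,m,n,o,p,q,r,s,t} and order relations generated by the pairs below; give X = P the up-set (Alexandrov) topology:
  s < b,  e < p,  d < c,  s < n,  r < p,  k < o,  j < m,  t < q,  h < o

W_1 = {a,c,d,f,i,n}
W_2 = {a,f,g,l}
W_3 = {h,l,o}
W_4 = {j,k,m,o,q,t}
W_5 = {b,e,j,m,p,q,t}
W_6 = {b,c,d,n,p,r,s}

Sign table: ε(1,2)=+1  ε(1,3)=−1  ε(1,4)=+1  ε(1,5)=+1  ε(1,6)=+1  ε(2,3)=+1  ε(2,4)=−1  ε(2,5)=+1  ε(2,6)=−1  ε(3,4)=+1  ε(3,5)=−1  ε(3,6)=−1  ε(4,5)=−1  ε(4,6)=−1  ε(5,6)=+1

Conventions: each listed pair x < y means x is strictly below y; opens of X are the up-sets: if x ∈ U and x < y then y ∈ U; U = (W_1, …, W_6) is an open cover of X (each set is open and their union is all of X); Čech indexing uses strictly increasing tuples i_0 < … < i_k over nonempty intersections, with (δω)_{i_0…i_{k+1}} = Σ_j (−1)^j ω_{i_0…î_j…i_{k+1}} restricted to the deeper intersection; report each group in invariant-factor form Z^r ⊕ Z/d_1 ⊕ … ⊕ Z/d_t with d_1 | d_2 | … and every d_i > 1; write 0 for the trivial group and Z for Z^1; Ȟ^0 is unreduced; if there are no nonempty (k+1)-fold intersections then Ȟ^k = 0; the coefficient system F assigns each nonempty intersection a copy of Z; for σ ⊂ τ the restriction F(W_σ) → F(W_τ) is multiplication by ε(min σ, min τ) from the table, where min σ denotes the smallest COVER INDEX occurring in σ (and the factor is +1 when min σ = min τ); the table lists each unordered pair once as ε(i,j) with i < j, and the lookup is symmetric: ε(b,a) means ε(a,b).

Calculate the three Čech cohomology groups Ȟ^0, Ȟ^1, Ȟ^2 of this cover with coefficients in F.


nerve simplices:
  W12={a,f} W16={c,d,n} W23={l} W34={o} W45={j,m,q,t} W56={b,p}
C dims 6,6; δ0: rk 6, SNF 1^5·2
degree 0: 6−6−0 = 0 → Ȟ^0 ≅ 0
degree 1: 6−0−6 = 0 plus torsion [2] → Ȟ^1 ≅ Z/2
degree 2: 0−0−0 = 0 → Ȟ^2 ≅ 0

Ȟ^0 = 0, Ȟ^1 = Z/2 and Ȟ^2 = 0


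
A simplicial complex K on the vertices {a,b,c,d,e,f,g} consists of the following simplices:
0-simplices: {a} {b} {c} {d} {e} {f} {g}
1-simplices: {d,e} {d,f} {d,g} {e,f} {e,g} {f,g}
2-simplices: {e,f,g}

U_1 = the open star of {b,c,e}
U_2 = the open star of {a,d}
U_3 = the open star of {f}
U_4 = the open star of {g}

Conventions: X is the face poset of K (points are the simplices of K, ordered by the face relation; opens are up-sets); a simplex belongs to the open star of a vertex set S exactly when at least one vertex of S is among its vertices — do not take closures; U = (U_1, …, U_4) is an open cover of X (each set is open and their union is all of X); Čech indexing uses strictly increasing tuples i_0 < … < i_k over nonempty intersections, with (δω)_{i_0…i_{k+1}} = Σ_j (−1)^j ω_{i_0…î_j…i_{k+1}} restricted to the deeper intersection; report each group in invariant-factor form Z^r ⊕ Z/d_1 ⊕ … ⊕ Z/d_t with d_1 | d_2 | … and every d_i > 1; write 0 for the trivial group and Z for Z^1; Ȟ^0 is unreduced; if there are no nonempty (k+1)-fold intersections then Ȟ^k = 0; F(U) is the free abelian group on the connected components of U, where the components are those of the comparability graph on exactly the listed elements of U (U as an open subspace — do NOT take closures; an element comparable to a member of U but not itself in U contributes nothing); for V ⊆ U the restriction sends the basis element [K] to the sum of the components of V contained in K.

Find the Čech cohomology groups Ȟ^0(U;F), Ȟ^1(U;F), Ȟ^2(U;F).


nerve of the cover:
  U1={{b},{c},{e},{d,e},{e,f},{e,g},{e,f,g}} U2={{a},{d},{d,e},{d,f},{d,g}} U3={{f},{d,f},{e,f},{f,g},{e,f,g}} U4={{g},{d,g},{e,g},{f,g},{e,f,g}}
  U12={{d,e}} U13={{e,f},{e,f,g}} U14={{e,g},{e,f,g}} U23={{d,f}} U24={{d,g}} U34={{f,g},{e,f,g}}
  U134={{e,f,g}}
components per intersection:
  U1: {{b}} {{c}} {{e},{d,e},{e,f},{e,g},{e,f,g}}
  U2: {{a}} {{d},{d,e},{d,f},{d,g}}
  U3: {{f},{d,f},{e,f},{f,g},{e,f,g}}
  U4: {{g},{d,g},{e,g},{f,g},{e,f,g}}
  U12: {{d,e}}
  U13: {{e,f},{e,f,g}}
  U14: {{e,g},{e,f,g}}
  U23: {{d,f}}
  U24: {{d,g}}
  U34: {{f,g},{e,f,g}}
  U134: {{e,f,g}}
C dims 7,6,1; δ0: rk 3, SNF 1^3; δ1: rk 1, SNF 1^1
Ȟ^0 = (7 − 3) − 0 = 4, so Ȟ^0 ≅ Z^4
Ȟ^1 = (6 − 1) − 3 = 2, so Ȟ^1 ≅ Z^2
Ȟ^2 = (1 − 0) − 1 = 0, so Ȟ^2 ≅ 0

Ȟ^0 ≅ Z^4,  Ȟ^1 ≅ Z^2,  Ȟ^2 ≅ 0


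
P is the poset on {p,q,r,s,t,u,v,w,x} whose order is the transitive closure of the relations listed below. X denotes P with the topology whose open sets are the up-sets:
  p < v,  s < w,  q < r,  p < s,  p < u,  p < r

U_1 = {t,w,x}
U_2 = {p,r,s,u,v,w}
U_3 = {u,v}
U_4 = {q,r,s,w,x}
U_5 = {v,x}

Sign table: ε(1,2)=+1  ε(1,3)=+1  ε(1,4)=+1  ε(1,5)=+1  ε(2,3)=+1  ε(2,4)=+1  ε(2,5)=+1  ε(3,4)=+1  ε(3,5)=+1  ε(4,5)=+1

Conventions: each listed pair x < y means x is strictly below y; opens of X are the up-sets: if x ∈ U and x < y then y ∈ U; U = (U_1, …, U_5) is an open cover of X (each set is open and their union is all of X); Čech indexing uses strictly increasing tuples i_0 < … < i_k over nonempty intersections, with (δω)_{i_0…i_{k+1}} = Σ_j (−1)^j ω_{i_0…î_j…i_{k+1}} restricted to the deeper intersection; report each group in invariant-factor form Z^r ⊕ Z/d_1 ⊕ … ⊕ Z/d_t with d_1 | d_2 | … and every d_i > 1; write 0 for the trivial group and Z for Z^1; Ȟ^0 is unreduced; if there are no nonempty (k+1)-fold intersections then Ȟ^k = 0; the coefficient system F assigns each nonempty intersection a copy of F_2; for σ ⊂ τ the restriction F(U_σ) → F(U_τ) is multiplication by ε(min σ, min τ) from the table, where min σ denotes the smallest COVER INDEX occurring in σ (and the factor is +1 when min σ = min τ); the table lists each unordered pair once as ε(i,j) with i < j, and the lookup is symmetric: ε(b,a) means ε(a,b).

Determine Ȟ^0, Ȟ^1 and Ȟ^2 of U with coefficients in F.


Ȟ^0 = Z/2, Ȟ^1 = Z/2, Ȟ^2 = 0

nerve simplices:
  U12={w} U14={w,x} U15={x} U23={u,v} U24={r,s,w} U25={v} U35={v} U45={x}
  U124={w} U145={x} U235={v}
C dims 5,8,3; δ0: rk_F2 4; δ1: rk_F2 3
degree 0: 5−4−0 = 1 → Ȟ^0 ≅ Z/2
degree 1: 8−3−4 = 1 → Ȟ^1 ≅ Z/2
degree 2: 3−0−3 = 0 → Ȟ^2 ≅ 0


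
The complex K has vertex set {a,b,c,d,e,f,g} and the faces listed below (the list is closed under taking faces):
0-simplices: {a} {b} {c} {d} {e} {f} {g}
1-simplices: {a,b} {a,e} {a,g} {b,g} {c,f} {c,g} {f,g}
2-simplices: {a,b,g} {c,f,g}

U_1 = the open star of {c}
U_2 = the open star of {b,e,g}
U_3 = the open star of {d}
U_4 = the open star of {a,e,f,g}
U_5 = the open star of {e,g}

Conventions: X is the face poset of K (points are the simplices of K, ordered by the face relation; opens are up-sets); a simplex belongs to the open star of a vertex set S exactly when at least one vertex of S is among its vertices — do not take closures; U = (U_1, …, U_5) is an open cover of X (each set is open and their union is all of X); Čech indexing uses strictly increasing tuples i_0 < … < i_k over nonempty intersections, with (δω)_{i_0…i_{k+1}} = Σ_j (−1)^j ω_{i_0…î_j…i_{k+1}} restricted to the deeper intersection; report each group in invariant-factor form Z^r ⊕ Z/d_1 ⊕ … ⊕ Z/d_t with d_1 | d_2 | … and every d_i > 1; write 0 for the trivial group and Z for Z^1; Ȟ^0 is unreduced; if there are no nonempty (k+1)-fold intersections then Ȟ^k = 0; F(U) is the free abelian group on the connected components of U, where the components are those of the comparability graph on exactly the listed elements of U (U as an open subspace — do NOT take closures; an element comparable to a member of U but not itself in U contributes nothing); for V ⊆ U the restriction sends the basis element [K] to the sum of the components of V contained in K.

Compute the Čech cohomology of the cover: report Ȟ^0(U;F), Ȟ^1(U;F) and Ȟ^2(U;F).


nerve simplices:
  U1={{c},{c,f},{c,g},{c,f,g}} U2={{b},{e},{g},{a,b},{a,e},{a,g},{b,g},{c,g},{f,g},{a,b,g},{c,f,g}} U3={{d}} U4={{a},{e},{f},{g},{a,b},{a,e},{a,g},{b,g},{c,f},{c,g},{f,g},{a,b,g},{c,f,g}} U5={{e},{g},{a,e},{a,g},{b,g},{c,g},{f,g},{a,b,g},{c,f,g}}
  U12={{c,g},{c,f,g}} U14={{c,f},{c,g},{c,f,g}} U15={{c,g},{c,f,g}} U24={{e},{g},{a,b},{a,e},{a,g},{b,g},{c,g},{f,g},{a,b,g},{c,f,g}} U25={{e},{g},{a,e},{a,g},{b,g},{c,g},{f,g},{a,b,g},{c,f,g}} U45={{e},{g},{a,e},{a,g},{b,g},{c,g},{f,g},{a,b,g},{c,f,g}}
  U124={{c,g},{c,f,g}} U125={{c,g},{c,f,g}} U145={{c,g},{c,f,g}} U245={{e},{g},{a,e},{a,g},{b,g},{c,g},{f,g},{a,b,g},{c,f,g}}
  U1245={{c,g},{c,f,g}}
components per intersection:
  U1: {{c},{c,f},{c,g},{c,f,g}}
  U2: {{b},{g},{a,b},{a,g},{b,g},{c,g},{f,g},{a,b,g},{c,f,g}} {{e},{a,e}}
  U3: {{d}}
  U4: {{a},{e},{f},{g},{a,b},{a,e},{a,g},{b,g},{c,f},{c,g},{f,g},{a,b,g},{c,f,g}}
  U5: {{e},{a,e}} {{g},{a,g},{b,g},{c,g},{f,g},{a,b,g},{c,f,g}}
  U12: {{c,g},{c,f,g}}
  U14: {{c,f},{c,g},{c,f,g}}
  U15: {{c,g},{c,f,g}}
  U24: {{e},{a,e}} {{g},{a,b},{a,g},{b,g},{c,g},{f,g},{a,b,g},{c,f,g}}
  U25: {{e},{a,e}} {{g},{a,g},{b,g},{c,g},{f,g},{a,b,g},{c,f,g}}
  U45: {{e},{a,e}} {{g},{a,g},{b,g},{c,g},{f,g},{a,b,g},{c,f,g}}
  U124: {{c,g},{c,f,g}}
  U125: {{c,g},{c,f,g}}
  U145: {{c,g},{c,f,g}}
  U245: {{e},{a,e}} {{g},{a,g},{b,g},{c,g},{f,g},{a,b,g},{c,f,g}}
  U1245: {{c,g},{c,f,g}}
C dims 7,9,5,1; δ0: rk 5, SNF 1^5; δ1: rk 4, SNF 1^4; δ2: rk 1, SNF 1^1
degree 0: 7−5−0 = 2 → Ȟ^0 ≅ Z^2
degree 1: 9−4−5 = 0 → Ȟ^1 ≅ 0
degree 2: 5−1−4 = 0 → Ȟ^2 ≅ 0

Ȟ^0(U;F) ≅ Z^2,  Ȟ^1(U;F) ≅ 0,  Ȟ^2(U;F) ≅ 0


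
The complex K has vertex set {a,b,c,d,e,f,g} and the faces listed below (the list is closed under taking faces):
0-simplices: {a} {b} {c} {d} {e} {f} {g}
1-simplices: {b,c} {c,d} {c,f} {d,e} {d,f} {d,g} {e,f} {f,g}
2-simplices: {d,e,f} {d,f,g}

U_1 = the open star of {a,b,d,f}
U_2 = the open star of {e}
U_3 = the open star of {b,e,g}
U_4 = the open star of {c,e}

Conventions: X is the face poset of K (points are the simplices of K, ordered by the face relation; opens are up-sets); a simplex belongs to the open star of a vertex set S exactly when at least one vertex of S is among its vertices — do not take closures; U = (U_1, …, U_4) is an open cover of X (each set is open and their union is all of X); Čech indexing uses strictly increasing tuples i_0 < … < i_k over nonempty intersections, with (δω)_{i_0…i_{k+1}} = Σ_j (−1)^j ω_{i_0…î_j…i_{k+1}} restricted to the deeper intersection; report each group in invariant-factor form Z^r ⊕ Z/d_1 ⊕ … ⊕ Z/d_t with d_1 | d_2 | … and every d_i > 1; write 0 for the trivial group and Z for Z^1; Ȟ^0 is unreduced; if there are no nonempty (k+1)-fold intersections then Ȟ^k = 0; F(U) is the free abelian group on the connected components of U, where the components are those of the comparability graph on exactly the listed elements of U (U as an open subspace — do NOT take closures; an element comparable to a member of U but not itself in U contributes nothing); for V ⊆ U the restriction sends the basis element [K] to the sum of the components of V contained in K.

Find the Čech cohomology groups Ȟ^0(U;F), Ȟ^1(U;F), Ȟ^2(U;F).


Ȟ^0 = Z^2,  Ȟ^1 = Z,  Ȟ^2 = 0

nerve of the cover:
  U1={{a},{b},{d},{f},{b,c},{c,d},{c,f},{d,e},{d,f},{d,g},{e,f},{f,g},{d,e,f},{d,f,g}} U2={{e},{d,e},{e,f},{d,e,f}} U3={{b},{e},{g},{b,c},{d,e},{d,g},{e,f},{f,g},{d,e,f},{d,f,g}} U4={{c},{e},{b,c},{c,d},{c,f},{d,e},{e,f},{d,e,f}}
  U12={{d,e},{e,f},{d,e,f}} U13={{b},{b,c},{d,e},{d,g},{e,f},{f,g},{d,e,f},{d,f,g}} U14={{b,c},{c,d},{c,f},{d,e},{e,f},{d,e,f}} U23={{e},{d,e},{e,f},{d,e,f}} U24={{e},{d,e},{e,f},{d,e,f}} U34={{e},{b,c},{d,e},{e,f},{d,e,f}}
  U123={{d,e},{e,f},{d,e,f}} U124={{d,e},{e,f},{d,e,f}} U134={{b,c},{d,e},{e,f},{d,e,f}} U234={{e},{d,e},{e,f},{d,e,f}}
  U1234={{d,e},{e,f},{d,e,f}}
components per intersection:
  U1: {{a}} {{b},{b,c}} {{d},{f},{c,d},{c,f},{d,e},{d,f},{d,g},{e,f},{f,g},{d,e,f},{d,f,g}}
  U2: {{e},{d,e},{e,f},{d,e,f}}
  U3: {{b},{b,c}} {{e},{d,e},{e,f},{d,e,f}} {{g},{d,g},{f,g},{d,f,g}}
  U4: {{c},{b,c},{c,d},{c,f}} {{e},{d,e},{e,f},{d,e,f}}
  U12: {{d,e},{e,f},{d,e,f}}
  U13: {{b},{b,c}} {{d,e},{e,f},{d,e,f}} {{d,g},{f,g},{d,f,g}}
  U14: {{b,c}} {{c,d}} {{c,f}} {{d,e},{e,f},{d,e,f}}
  U23: {{e},{d,e},{e,f},{d,e,f}}
  U24: {{e},{d,e},{e,f},{d,e,f}}
  U34: {{e},{d,e},{e,f},{d,e,f}} {{b,c}}
  U123: {{d,e},{e,f},{d,e,f}}
  U124: {{d,e},{e,f},{d,e,f}}
  U134: {{b,c}} {{d,e},{e,f},{d,e,f}}
  U234: {{e},{d,e},{e,f},{d,e,f}}
  U1234: {{d,e},{e,f},{d,e,f}}
C dims 9,12,5,1; δ0: rk 7, SNF 1^7; δ1: rk 4, SNF 1^4; δ2: rk 1, SNF 1^1
Ȟ^0 = (9 − 7) − 0 = 2, so Ȟ^0 ≅ Z^2
Ȟ^1 = (12 − 4) − 7 = 1, so Ȟ^1 ≅ Z
Ȟ^2 = (5 − 1) − 4 = 0, so Ȟ^2 ≅ 0


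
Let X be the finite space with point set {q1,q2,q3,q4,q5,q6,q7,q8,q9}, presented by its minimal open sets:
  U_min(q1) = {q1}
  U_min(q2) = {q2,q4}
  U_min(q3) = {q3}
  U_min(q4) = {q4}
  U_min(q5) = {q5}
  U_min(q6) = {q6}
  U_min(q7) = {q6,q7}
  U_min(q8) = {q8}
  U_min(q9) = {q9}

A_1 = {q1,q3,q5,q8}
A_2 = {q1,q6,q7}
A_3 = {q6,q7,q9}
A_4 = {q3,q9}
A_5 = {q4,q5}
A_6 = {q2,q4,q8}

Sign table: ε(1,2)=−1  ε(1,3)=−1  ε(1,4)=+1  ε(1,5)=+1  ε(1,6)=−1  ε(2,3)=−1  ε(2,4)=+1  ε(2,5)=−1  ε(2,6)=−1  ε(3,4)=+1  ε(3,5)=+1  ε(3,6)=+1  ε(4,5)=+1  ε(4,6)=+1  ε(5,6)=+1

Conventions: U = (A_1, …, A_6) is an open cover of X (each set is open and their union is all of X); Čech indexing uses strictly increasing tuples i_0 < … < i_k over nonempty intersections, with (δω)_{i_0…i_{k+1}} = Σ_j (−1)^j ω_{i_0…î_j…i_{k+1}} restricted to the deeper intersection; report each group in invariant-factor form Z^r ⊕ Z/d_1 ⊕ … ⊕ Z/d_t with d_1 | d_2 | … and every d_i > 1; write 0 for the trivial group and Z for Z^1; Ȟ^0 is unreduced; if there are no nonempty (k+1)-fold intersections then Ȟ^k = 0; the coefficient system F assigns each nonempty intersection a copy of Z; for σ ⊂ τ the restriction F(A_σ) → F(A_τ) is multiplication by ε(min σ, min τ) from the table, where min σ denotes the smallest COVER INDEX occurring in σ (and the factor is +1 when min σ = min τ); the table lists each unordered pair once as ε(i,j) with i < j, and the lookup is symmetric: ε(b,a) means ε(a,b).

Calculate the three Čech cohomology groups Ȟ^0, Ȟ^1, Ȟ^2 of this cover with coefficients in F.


nonempty overlaps:
  A12={q1} A14={q3} A15={q5} A16={q8} A23={q6,q7} A34={q9} A56={q4}
C dims 6,7; δ0: rk 6, SNF 1^5·2
degree 0: 6−6−0 = 0 → Ȟ^0 ≅ 0
degree 1: 7−0−6 = 1 plus torsion [2] → Ȟ^1 ≅ Z ⊕ Z/2
degree 2: 0−0−0 = 0 → Ȟ^2 ≅ 0

Ȟ^0 = 0,  Ȟ^1 = Z ⊕ Z/2,  Ȟ^2 = 0


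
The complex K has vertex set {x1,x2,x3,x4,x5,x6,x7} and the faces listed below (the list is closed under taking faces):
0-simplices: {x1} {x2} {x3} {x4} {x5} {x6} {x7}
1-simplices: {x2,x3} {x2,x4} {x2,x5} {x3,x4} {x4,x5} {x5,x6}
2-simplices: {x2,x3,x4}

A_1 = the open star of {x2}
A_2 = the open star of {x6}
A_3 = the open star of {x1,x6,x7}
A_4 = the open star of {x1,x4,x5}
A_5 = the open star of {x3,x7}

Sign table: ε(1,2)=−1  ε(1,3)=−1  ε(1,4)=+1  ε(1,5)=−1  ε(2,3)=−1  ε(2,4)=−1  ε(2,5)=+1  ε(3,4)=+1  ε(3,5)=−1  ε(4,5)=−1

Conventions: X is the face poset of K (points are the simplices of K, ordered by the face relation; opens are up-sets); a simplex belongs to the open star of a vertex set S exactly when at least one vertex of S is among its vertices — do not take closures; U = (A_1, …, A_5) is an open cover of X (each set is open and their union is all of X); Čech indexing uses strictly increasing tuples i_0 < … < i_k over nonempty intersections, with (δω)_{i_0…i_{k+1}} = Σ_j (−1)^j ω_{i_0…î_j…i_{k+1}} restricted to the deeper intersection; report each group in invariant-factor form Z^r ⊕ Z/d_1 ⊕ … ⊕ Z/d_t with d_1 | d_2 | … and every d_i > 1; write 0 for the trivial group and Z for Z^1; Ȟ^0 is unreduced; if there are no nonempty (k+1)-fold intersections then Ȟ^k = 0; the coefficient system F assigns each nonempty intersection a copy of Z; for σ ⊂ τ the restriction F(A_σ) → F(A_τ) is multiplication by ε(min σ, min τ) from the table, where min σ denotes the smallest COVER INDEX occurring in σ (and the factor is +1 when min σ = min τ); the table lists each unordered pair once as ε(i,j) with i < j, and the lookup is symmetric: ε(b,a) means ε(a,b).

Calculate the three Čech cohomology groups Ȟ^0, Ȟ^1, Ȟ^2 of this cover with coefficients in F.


Ȟ^0(U;F) ≅ Z, Ȟ^1(U;F) ≅ Z, Ȟ^2(U;F) ≅ 0

nerve simplices:
  A1={{x2},{x2,x3},{x2,x4},{x2,x5},{x2,x3,x4}} A2={{x6},{x5,x6}} A3={{x1},{x6},{x7},{x5,x6}} A4={{x1},{x4},{x5},{x2,x4},{x2,x5},{x3,x4},{x4,x5},{x5,x6},{x2,x3,x4}} A5={{x3},{x7},{x2,x3},{x3,x4},{x2,x3,x4}}
  A14={{x2,x4},{x2,x5},{x2,x3,x4}} A15={{x2,x3},{x2,x3,x4}} A23={{x6},{x5,x6}} A24={{x5,x6}} A34={{x1},{x5,x6}} A35={{x7}} A45={{x3,x4},{x2,x3,x4}}
  A145={{x2,x3,x4}} A234={{x5,x6}}
C dims 5,7,2; δ0: rk 4, SNF 1^4; δ1: rk 2, SNF 1^2
degree 0: 5−4−0 = 1 → Ȟ^0 ≅ Z
degree 1: 7−2−4 = 1 → Ȟ^1 ≅ Z
degree 2: 2−0−2 = 0 → Ȟ^2 ≅ 0


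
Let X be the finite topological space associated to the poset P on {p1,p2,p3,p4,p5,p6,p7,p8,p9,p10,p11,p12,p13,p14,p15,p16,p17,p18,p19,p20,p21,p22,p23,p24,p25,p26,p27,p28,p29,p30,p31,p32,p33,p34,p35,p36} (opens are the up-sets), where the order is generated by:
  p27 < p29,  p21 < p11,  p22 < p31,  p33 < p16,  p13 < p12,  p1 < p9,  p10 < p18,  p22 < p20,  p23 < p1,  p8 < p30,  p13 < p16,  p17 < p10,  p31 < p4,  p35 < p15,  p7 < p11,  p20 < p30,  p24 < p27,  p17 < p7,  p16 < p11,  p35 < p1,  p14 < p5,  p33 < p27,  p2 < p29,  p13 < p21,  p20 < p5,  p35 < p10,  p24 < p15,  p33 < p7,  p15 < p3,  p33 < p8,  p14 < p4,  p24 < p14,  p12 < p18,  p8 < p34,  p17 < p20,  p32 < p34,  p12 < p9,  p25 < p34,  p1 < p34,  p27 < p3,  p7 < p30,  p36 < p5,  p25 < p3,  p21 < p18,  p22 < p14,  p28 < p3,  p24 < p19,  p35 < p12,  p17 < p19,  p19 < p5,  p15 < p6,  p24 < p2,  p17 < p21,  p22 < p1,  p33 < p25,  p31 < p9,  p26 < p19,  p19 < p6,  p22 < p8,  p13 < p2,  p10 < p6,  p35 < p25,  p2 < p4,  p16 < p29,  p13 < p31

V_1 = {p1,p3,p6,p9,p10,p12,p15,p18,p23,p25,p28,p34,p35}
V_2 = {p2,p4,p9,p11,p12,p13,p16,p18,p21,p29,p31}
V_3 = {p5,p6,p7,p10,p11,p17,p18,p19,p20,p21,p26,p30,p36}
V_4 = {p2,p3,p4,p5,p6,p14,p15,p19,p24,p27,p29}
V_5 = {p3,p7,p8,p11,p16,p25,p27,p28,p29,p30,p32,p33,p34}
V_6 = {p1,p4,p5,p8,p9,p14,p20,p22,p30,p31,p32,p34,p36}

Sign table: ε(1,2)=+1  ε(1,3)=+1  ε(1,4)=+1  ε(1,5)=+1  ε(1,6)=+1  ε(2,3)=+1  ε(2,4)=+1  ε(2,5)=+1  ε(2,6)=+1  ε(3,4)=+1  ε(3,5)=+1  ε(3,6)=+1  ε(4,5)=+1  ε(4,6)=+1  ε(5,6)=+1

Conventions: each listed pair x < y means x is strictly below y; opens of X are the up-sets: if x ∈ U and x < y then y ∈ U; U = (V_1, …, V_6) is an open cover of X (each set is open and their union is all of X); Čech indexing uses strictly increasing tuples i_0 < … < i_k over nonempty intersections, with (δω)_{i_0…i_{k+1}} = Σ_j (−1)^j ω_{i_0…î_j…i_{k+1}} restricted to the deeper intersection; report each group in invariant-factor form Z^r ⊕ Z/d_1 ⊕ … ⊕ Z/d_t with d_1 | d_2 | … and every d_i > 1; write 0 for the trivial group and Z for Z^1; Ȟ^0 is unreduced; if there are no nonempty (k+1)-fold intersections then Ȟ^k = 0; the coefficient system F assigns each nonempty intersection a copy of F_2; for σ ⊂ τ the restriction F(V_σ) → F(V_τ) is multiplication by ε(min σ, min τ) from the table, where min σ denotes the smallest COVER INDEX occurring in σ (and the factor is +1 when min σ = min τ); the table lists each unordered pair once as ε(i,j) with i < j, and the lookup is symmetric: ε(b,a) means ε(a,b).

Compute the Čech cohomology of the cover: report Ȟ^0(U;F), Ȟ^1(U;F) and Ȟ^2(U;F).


nerve simplices:
  V12={p9,p12,p18} V13={p6,p10,p18} V14={p3,p6,p15} V15={p3,p25,p28,p34} V16={p1,p9,p34} V23={p11,p18,p21} V24={p2,p4,p29} V25={p11,p16,p29} V26={p4,p9,p31} V34={p5,p6,p19} V35={p7,p11,p30} V36={p5,p20,p30,p36} V45={p3,p27,p29} V46={p4,p5,p14} V56={p8,p30,p32,p34}
  V123={p18} V126={p9} V134={p6} V145={p3} V156={p34} V235={p11} V245={p29} V246={p4} V346={p5} V356={p30}
C dims 6,15,10; δ0: rk_F2 5; δ1: rk_F2 9
degree 0: 6−5−0 = 1 → Ȟ^0 ≅ Z/2
degree 1: 15−9−5 = 1 → Ȟ^1 ≅ Z/2
degree 2: 10−0−9 = 1 → Ȟ^2 ≅ Z/2

Ȟ^0 = Z/2, Ȟ^1 = Z/2, Ȟ^2 = Z/2


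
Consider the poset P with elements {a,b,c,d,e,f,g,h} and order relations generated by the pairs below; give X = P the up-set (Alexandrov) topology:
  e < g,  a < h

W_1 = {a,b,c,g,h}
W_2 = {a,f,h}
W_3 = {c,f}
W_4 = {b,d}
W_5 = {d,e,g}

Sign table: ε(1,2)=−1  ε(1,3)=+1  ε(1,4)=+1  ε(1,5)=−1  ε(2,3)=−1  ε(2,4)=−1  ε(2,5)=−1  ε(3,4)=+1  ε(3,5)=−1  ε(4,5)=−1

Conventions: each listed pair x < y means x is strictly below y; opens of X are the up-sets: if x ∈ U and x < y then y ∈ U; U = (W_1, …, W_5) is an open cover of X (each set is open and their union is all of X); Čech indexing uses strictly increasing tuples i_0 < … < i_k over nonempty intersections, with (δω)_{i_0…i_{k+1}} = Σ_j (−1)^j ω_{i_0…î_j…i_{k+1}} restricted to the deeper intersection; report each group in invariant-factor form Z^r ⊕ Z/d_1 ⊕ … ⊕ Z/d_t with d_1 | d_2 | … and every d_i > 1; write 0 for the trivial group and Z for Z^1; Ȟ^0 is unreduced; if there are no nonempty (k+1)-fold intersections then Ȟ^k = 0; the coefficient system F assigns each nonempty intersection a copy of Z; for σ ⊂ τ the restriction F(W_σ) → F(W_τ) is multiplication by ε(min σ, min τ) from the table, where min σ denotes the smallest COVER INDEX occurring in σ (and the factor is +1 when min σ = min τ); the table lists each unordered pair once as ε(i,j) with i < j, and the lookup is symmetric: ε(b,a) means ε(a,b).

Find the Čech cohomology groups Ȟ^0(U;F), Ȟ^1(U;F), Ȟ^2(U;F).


nerve simplices:
  W12={a,h} W13={c} W14={b} W15={g} W23={f} W45={d}
C dims 5,6; δ0: rk 4, SNF 1^4
degree 0: 5−4−0 = 1 → Ȟ^0 ≅ Z
degree 1: 6−0−4 = 2 → Ȟ^1 ≅ Z^2
degree 2: 0−0−0 = 0 → Ȟ^2 ≅ 0

Ȟ^0(U;F) ≅ Z; Ȟ^1(U;F) ≅ Z^2; Ȟ^2(U;F) ≅ 0


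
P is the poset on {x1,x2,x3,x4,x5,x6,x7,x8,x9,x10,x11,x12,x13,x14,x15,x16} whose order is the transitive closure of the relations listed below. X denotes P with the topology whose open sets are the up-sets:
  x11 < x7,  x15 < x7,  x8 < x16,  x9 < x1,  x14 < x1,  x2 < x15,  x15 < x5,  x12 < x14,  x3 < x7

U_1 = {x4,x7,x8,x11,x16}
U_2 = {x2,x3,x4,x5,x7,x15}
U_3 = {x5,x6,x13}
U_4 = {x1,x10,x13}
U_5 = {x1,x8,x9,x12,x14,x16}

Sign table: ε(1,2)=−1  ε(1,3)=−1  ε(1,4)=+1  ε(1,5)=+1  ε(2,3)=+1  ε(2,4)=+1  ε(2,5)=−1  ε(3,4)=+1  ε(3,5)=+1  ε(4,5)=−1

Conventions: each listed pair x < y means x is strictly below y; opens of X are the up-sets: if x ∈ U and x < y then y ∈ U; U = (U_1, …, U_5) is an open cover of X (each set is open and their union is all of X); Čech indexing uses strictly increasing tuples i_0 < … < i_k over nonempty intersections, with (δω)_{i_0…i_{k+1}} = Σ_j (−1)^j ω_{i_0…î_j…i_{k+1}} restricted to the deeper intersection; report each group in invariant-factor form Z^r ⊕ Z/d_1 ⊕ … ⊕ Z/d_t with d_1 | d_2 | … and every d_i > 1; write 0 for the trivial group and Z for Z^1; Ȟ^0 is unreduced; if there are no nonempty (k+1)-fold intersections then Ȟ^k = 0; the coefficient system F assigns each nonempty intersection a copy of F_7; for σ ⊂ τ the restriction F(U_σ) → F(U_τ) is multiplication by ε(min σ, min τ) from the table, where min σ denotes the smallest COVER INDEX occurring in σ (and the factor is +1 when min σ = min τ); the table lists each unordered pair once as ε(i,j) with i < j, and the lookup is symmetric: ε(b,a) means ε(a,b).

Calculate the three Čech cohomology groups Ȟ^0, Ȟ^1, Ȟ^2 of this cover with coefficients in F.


nonempty overlaps:
  U12={x4,x7} U15={x8,x16} U23={x5} U34={x13} U45={x1}
C dims 5,5; δ0: rk_F7 4
degree 0: 5−4−0 = 1 → Ȟ^0 ≅ Z/7
degree 1: 5−0−4 = 1 → Ȟ^1 ≅ Z/7
degree 2: 0−0−0 = 0 → Ȟ^2 ≅ 0

Ȟ^0 = Z/7, Ȟ^1 = Z/7 and Ȟ^2 = 0


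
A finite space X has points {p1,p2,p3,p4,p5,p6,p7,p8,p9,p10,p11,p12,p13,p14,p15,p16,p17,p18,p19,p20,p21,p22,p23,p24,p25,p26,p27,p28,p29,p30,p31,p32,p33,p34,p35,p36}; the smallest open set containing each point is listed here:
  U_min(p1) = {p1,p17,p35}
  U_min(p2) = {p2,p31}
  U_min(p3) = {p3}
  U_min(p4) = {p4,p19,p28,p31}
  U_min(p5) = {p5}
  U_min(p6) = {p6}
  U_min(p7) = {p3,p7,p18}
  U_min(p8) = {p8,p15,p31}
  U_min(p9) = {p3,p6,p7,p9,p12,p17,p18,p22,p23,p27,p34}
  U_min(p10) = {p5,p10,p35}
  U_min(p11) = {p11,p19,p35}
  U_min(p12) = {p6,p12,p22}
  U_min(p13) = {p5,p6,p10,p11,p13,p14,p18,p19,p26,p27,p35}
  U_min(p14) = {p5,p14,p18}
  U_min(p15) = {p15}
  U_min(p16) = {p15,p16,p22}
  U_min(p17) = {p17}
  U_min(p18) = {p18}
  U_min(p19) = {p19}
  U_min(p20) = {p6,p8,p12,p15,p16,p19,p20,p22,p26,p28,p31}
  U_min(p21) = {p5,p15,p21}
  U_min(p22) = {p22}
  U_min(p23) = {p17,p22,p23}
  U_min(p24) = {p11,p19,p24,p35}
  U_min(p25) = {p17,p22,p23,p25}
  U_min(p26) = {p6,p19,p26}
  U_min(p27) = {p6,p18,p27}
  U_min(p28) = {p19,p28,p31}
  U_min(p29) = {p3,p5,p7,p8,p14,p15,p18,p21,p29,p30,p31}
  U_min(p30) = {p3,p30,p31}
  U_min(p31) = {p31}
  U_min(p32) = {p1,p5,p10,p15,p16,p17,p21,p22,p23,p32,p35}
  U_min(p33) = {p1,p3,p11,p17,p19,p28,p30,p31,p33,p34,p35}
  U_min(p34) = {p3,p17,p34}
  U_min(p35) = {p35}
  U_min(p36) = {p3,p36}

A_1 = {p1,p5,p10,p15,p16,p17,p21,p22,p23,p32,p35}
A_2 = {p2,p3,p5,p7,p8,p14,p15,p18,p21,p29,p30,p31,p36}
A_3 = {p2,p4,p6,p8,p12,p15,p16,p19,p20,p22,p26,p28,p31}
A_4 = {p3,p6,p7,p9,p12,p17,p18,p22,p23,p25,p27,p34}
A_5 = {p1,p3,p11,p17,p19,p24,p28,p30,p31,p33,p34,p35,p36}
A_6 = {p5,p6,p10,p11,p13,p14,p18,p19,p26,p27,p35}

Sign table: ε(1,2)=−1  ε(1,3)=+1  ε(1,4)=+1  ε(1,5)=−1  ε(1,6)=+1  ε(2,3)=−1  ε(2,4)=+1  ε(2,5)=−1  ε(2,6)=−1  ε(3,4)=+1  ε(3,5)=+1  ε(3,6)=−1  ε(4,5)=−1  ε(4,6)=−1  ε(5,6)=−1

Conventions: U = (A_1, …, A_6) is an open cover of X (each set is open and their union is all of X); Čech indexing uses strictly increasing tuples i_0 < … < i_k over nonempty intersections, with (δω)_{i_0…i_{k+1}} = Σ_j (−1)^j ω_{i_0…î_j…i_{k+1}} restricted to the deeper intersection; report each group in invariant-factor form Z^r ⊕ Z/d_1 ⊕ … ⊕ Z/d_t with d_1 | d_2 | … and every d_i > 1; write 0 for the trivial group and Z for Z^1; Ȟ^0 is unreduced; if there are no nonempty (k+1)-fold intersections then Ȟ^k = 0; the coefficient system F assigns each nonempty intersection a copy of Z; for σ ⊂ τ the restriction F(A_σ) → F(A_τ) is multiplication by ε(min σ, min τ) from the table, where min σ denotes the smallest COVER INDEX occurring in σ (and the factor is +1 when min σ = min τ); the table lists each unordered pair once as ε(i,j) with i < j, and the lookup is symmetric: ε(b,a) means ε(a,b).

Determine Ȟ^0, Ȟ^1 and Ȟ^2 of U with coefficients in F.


intersection data:
  A12={p5,p15,p21} A13={p15,p16,p22} A14={p17,p22,p23} A15={p1,p17,p35} A16={p5,p10,p35} A23={p2,p8,p15,p31} A24={p3,p7,p18} A25={p3,p30,p31,p36} A26={p5,p14,p18} A34={p6,p12,p22} A35={p19,p28,p31} A36={p6,p19,p26} A45={p3,p17,p34} A46={p6,p18,p27} A56={p11,p19,p35}
  A123={p15} A126={p5} A134={p22} A145={p17} A156={p35} A235={p31} A245={p3} A246={p18} A346={p6} A356={p19}
C dims 6,15,10; δ0: rk 6, SNF 1^5·2; δ1: rk 9, SNF 1^9
Ȟ^0 = (6 − 6) − 0 = 0, so Ȟ^0 ≅ 0
Ȟ^1 = (15 − 9) − 6 = 0 plus torsion [2], so Ȟ^1 ≅ Z/2
Ȟ^2 = (10 − 0) − 9 = 1, so Ȟ^2 ≅ Z

Ȟ^0 ≅ 0, Ȟ^1 ≅ Z/2, Ȟ^2 ≅ Z


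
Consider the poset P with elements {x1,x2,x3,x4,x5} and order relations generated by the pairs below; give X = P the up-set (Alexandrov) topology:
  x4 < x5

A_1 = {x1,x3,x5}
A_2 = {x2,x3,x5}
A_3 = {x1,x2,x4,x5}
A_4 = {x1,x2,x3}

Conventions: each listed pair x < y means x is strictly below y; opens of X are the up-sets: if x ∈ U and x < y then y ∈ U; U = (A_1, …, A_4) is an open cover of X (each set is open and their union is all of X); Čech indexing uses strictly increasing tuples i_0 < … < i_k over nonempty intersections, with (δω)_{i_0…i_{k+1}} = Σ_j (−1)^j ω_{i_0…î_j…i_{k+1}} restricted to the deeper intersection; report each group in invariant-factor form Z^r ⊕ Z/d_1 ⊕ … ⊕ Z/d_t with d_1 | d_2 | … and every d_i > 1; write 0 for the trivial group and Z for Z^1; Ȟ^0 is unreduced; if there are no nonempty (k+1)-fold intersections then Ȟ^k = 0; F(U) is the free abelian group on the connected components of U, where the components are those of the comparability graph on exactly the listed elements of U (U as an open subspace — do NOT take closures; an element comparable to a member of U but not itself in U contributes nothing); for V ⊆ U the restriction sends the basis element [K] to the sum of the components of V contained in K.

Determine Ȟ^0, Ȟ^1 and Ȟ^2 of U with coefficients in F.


Ȟ^0(U;F) ≅ Z^4; Ȟ^1(U;F) ≅ 0; Ȟ^2(U;F) ≅ 0

nerve of the cover:
  A12={x3,x5} A13={x1,x5} A14={x1,x3} A23={x2,x5} A24={x2,x3} A34={x1,x2}
  A123={x5} A124={x3} A134={x1} A234={x2}
components per intersection:
  A1: {x1} {x3} {x5}
  A2: {x2} {x3} {x5}
  A3: {x1} {x2} {x4,x5}
  A4: {x1} {x2} {x3}
  A12: {x3} {x5}
  A13: {x1} {x5}
  A14: {x1} {x3}
  A23: {x2} {x5}
  A24: {x2} {x3}
  A34: {x1} {x2}
  A123: {x5}
  A124: {x3}
  A134: {x1}
  A234: {x2}
C dims 12,12,4; δ0: rk 8, SNF 1^8; δ1: rk 4, SNF 1^4
Ȟ^0 = (12 − 8) − 0 = 4, so Ȟ^0 ≅ Z^4
Ȟ^1 = (12 − 4) − 8 = 0, so Ȟ^1 ≅ 0
Ȟ^2 = (4 − 0) − 4 = 0, so Ȟ^2 ≅ 0
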